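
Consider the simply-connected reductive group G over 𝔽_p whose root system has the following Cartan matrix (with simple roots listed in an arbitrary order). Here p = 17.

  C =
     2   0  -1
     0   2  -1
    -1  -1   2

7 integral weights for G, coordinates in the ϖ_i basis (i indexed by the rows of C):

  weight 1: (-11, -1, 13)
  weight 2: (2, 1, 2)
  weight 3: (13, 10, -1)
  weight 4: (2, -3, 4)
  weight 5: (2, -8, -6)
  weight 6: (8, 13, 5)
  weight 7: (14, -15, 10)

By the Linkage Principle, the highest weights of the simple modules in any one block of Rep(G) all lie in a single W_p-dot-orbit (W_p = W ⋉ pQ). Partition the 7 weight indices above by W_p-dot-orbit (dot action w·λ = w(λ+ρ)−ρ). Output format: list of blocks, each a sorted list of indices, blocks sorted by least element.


C ↔ A_3 under row/col permutation; |W(A_3)| = 24.

Ā_17 reps of the 7 weights (A_3, coords as presented):

  λ_1 → (10, 0, 4);  λ_2 → (3, 2, 3);  λ_3 → (6, 3, 0);  λ_4 → (3, 2, 3);  λ_5 → (7, 3, 2);  λ_6 → (3, 2, 3);  λ_7 → (3, 2, 3)

The 7 indices split into 4 linkage classes (same alcove rep ⇔ same W_17-dot-orbit):

[[1], [2, 4, 6, 7], [3], [5]]


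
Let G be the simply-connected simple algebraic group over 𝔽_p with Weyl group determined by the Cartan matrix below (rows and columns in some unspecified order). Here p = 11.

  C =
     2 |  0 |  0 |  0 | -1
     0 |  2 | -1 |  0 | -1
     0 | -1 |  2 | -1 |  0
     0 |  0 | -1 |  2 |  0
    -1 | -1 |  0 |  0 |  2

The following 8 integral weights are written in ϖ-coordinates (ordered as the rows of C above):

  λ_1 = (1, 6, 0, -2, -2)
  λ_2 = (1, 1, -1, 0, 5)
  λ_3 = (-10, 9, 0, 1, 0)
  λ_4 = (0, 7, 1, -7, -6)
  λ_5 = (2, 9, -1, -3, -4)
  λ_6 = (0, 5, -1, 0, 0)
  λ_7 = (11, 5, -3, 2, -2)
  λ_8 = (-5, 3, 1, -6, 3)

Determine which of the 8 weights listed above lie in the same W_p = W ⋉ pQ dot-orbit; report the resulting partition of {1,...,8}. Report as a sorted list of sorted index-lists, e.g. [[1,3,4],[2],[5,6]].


A_5 Cartan matrix, 5 simple roots permuted; ρ=(1,1,1,1,1).

Folding the 8 weights λ_j+ρ into Ā_11 (reps in the given 5-coord order):

    λ_1+ρ ↦ (1, 6, 0, 1, 1)
    λ_2+ρ ↦ (2, 2, 0, 1, 6)
    λ_3+ρ ↦ (2, 2, 0, 1, 6)
    λ_4+ρ ↦ (4, 1, 3, 2, 0)
    λ_5+ρ ↦ (0, 5, 2, 0, 3)
    λ_6+ρ ↦ (1, 6, 0, 1, 1)
    λ_7+ρ ↦ (4, 1, 3, 2, 0)
    λ_8+ρ ↦ (4, 1, 3, 2, 0)

Partition of {1..8} into 4 W_11-dot-orbits:

[[1, 6], [2, 3], [4, 7, 8], [5]]


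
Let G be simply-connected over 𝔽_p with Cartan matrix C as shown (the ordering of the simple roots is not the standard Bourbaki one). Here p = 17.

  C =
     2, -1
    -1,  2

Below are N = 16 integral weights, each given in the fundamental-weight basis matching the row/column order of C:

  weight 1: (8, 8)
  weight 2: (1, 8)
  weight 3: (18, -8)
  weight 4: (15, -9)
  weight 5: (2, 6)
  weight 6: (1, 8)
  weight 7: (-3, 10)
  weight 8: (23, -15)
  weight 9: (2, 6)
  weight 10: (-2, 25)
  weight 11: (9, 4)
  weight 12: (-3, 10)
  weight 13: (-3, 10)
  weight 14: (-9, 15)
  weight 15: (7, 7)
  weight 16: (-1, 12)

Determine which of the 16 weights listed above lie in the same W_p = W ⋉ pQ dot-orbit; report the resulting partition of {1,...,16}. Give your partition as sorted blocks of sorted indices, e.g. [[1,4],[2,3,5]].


A_2 Cartan matrix, 2 simple roots permuted; ρ=(1,1).

W_17-reps of the 16 weights in Ā_17 (same 2-coord order as C):

    [1] (8, 8)
    [2] (2, 9)
    [3] (10, 5)
    [4] (8, 8)
    [5] (3, 7)
    [6] (2, 9)
    [7] (2, 9)
    [8] (3, 7)
    [9] (3, 7)
    [10] (8, 8)
    [11] (10, 5)
    [12] (2, 9)
    [13] (2, 9)
    [14] (8, 8)
    [15] (8, 8)
    [16] (0, 13)

The 16 indices split into 5 linkage classes (same alcove rep ⇔ same W_17-dot-orbit):

[[1, 4, 10, 14, 15], [2, 6, 7, 12, 13], [3, 11], [5, 8, 9], [16]]


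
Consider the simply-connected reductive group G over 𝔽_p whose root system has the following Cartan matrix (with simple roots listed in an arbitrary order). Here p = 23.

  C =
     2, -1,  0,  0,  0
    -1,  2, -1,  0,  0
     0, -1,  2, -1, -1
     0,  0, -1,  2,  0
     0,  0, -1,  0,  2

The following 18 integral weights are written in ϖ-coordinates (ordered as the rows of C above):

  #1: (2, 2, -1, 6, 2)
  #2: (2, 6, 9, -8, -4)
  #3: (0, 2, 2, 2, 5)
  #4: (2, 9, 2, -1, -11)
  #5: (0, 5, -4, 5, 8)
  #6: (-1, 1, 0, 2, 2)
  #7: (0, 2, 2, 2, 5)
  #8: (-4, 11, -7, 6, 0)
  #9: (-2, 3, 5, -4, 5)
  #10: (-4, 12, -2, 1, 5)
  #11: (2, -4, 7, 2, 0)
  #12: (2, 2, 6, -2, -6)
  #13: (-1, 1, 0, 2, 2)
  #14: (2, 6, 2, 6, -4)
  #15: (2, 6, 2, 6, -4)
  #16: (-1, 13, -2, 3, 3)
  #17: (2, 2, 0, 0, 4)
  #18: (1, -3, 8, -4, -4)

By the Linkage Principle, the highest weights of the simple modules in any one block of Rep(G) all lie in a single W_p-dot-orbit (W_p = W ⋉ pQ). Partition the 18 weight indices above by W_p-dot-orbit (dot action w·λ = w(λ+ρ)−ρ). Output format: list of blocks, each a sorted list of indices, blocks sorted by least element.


Type D_5, rank 5, |W|=1920; reorder rows/cols to standard.

Folding the 18 weights λ_j+ρ into Ā_23 (reps in the given 5-coord order):

  λ_1+ρ ↦ (3, 3, 0, 7, 3) · λ_2+ρ ↦ (3, 3, 0, 7, 3) · λ_3+ρ ↦ (1, 3, 3, 3, 6) · λ_4+ρ ↦ (3, 3, 0, 7, 3) · λ_5+ρ ↦ (1, 3, 3, 3, 6) · λ_6+ρ ↦ (0, 2, 1, 3, 3) · λ_7+ρ ↦ (1, 3, 3, 3, 6) · λ_8+ρ ↦ (3, 3, 1, 1, 5) · λ_9+ρ ↦ (1, 3, 3, 3, 6) · λ_10+ρ ↦ (3, 3, 1, 1, 5) · λ_11+ρ ↦ (0, 3, 5, 3, 1) · λ_12+ρ ↦ (3, 3, 1, 1, 5) · λ_13+ρ ↦ (0, 2, 1, 3, 3) · λ_14+ρ ↦ (3, 3, 0, 7, 3) · λ_15+ρ ↦ (3, 3, 0, 7, 3) · λ_16+ρ ↦ (0, 2, 1, 3, 3) · λ_17+ρ ↦ (3, 3, 1, 1, 5) · λ_18+ρ ↦ (0, 2, 1, 3, 3)

Linkage partition of the 18 weights (5 classes, p=23):

[[1, 2, 4, 14, 15], [3, 5, 7, 9], [6, 13, 16, 18], [8, 10, 12, 17], [11]]


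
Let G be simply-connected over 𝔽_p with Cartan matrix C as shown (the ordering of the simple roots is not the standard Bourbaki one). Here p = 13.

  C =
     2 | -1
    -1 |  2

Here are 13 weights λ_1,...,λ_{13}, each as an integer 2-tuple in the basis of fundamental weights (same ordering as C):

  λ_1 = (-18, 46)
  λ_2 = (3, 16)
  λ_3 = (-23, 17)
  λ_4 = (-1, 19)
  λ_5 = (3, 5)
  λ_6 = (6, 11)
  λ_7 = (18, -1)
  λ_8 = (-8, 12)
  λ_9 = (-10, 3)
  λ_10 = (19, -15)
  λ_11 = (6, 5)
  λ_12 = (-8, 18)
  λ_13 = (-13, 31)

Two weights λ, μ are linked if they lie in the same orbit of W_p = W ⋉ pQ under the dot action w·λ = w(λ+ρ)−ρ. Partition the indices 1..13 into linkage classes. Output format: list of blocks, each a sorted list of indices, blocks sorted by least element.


A_2 Cartan matrix, 2 simple roots permuted; ρ=(1,1).

λ_j+ρ reflected into Ā_13 (⟨·,θ^∨⟩≤13); 2-tuples as given:

    [1] (4, 5)
    [2] (4, 5)
    [3] (4, 5)
    [4] (7, 6)
    [5] (4, 6)
    [6] (1, 6)
    [7] (7, 6)
    [8] (7, 6)
    [9] (4, 5)
    [10] (1, 6)
    [11] (7, 6)
    [12] (1, 6)
    [13] (1, 6)

Linkage partition of the 13 weights (4 classes, p=13):

[[1, 2, 3, 9], [4, 7, 8, 11], [5], [6, 10, 12, 13]]


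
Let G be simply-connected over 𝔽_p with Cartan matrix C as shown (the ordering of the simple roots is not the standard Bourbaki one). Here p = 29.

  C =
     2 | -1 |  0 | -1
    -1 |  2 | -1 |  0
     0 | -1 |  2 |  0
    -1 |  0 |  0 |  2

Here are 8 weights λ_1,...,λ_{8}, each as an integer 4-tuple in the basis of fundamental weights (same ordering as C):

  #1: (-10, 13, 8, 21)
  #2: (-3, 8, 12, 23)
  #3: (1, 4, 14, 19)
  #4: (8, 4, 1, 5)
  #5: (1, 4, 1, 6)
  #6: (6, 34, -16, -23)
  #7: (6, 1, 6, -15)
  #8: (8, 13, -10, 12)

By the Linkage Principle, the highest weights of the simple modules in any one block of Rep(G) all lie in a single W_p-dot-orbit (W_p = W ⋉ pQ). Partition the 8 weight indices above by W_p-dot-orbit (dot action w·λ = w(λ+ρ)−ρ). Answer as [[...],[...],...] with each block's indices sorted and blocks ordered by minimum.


Dynkin diagram of C (from the 6 off-diagonal −1 entries): A_4.

Each λ_j+ρ reduced to Ā_29; 4-tuples below use C's row order:

  1: (9, 5, 2, 6) · 2: (2, 5, 2, 7) · 3: (2, 5, 2, 7) · 4: (9, 5, 2, 6) · 5: (2, 5, 2, 7) · 6: (9, 5, 2, 6) · 7: (2, 5, 2, 7) · 8: (9, 5, 2, 6)

Linkage partition of the 8 weights (2 classes, p=29):

[[1, 4, 6, 8], [2, 3, 5, 7]]


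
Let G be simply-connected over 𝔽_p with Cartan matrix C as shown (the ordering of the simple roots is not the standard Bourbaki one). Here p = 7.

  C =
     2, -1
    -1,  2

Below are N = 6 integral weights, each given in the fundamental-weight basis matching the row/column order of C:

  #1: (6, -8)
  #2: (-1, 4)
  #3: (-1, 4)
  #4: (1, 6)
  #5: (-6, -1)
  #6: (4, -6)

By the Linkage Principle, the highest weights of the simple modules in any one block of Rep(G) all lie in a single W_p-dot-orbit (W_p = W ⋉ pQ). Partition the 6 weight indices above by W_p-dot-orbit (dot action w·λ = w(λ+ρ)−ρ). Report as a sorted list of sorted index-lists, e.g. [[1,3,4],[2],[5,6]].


Root system A_2: the 2×2 matrix C matches after relabeling.

λ_j+ρ reflected into Ā_7 (⟨·,θ^∨⟩≤7); 2-tuples as given:

  [1] (0, 7) · [2] (0, 5) · [3] (0, 5) · [4] (0, 5) · [5] (0, 5) · [6] (0, 5)

Grouping the 6 weights by Ā_7-representative: 2 linkage classes.

[[1], [2, 3, 4, 5, 6]]


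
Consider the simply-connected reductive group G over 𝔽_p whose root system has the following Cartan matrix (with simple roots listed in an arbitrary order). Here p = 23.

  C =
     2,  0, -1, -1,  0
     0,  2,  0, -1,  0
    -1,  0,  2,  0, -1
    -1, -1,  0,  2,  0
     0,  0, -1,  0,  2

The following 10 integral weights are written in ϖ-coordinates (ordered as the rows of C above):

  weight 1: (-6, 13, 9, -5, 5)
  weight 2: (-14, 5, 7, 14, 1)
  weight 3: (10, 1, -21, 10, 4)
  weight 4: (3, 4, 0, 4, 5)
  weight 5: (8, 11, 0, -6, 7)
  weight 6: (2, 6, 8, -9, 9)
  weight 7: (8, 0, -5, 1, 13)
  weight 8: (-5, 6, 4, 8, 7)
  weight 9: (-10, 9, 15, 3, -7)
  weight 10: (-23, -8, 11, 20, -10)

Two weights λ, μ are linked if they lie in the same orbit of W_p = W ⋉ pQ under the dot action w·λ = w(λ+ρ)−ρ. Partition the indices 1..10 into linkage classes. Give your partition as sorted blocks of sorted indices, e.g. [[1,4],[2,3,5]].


C ↔ A_5 under row/col permutation; |W(A_5)| = 720.

Each λ_j+ρ reduced to Ā_23; 5-tuples below use C's row order:

  λ_1 → (4, 5, 1, 5, 6)
  λ_2 → (8, 6, 2, 2, 3)
  λ_3 → (5, 1, 4, 2, 10)
  λ_4 → (4, 5, 1, 5, 6)
  λ_5 → (4, 5, 1, 5, 6)
  λ_6 → (5, 1, 4, 2, 10)
  λ_7 → (5, 1, 4, 2, 10)
  λ_8 → (4, 5, 1, 5, 6)
  λ_9 → (4, 5, 1, 5, 6)
  λ_10 → (5, 1, 4, 2, 10)

3 distinct reps among the 10 weights ⇒ 3 W_23-linkage classes:

[[1, 4, 5, 8, 9], [2], [3, 6, 7, 10]]


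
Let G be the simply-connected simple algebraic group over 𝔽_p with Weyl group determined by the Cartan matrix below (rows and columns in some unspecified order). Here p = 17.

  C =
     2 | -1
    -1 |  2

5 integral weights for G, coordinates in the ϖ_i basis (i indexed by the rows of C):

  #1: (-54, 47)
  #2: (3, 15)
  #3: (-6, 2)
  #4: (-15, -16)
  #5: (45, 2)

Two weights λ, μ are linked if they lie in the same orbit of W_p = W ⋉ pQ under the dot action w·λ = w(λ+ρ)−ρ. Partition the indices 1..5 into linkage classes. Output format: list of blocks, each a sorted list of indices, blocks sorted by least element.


A_2 Cartan matrix, 2 simple roots permuted; ρ=(1,1).

W_17-reps of the 5 weights in Ā_17 (same 2-coord order as C):

  λ_1+ρ ↦ (3, 2);  λ_2+ρ ↦ (1, 13);  λ_3+ρ ↦ (3, 2);  λ_4+ρ ↦ (3, 2);  λ_5+ρ ↦ (3, 2)

2 distinct reps among the 5 weights ⇒ 2 W_17-linkage classes:

[[1, 3, 4, 5], [2]]


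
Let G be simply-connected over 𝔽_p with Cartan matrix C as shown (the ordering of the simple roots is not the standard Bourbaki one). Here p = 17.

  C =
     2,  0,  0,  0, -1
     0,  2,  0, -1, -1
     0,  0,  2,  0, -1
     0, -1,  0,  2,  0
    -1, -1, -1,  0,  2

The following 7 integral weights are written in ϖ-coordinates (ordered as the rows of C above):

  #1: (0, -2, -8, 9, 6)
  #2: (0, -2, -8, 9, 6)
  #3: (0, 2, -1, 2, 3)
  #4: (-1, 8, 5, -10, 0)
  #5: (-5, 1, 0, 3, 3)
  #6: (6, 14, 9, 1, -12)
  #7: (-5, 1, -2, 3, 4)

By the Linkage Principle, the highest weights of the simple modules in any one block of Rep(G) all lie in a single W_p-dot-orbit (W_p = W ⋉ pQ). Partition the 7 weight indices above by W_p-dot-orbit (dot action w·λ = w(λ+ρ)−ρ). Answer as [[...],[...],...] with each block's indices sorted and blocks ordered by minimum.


D_5 Cartan matrix, 5 simple roots permuted; ρ=(1,1,1,1,1).

Folding the 7 weights λ_j+ρ into Ā_17 (reps in the given 5-coord order):

  1: (0, 0, 6, 9, 1)
  2: (0, 0, 6, 9, 1)
  3: (1, 2, 0, 3, 4)
  4: (0, 0, 6, 9, 1)
  5: (4, 2, 1, 4, 0)
  6: (4, 2, 1, 4, 0)
  7: (4, 2, 1, 4, 0)

The 7 indices split into 3 linkage classes (same alcove rep ⇔ same W_17-dot-orbit):

[[1, 2, 4], [3], [5, 6, 7]]


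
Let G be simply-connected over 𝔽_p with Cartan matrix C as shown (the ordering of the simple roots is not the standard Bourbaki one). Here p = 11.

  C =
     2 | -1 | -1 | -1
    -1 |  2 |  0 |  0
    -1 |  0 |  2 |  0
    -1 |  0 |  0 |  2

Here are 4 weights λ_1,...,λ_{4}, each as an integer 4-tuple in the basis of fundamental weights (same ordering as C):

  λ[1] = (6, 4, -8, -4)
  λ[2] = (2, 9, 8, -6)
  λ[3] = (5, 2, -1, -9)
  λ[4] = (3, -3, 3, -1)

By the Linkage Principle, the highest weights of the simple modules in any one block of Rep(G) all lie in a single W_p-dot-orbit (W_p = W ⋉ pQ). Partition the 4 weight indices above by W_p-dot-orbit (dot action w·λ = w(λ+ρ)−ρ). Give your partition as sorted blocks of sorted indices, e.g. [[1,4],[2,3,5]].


Root system D_4: the 4×4 matrix C matches after relabeling.

Each λ_j+ρ reduced to Ā_11; 4-tuples below use C's row order:

  λ_1 → (2, 2, 4, 0) · λ_2 → (0, 1, 2, 6) · λ_3 → (0, 1, 2, 6) · λ_4 → (2, 2, 4, 0)

2 distinct reps among the 4 weights ⇒ 2 W_11-linkage classes:

[[1, 4], [2, 3]]


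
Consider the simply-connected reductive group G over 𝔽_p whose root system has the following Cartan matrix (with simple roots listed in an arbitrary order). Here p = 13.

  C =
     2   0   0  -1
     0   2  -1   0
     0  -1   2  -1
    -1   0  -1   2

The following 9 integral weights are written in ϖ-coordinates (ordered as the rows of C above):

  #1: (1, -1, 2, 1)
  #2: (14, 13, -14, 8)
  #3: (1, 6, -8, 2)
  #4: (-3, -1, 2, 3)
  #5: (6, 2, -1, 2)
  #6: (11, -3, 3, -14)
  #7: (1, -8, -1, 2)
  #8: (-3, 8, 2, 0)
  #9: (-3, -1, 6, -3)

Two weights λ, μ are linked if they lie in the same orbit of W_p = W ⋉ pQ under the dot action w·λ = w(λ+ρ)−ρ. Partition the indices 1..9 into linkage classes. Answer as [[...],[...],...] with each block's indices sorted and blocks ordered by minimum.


Root system A_4: the 4×4 matrix C matches after relabeling.

Ā_13 reps of the 9 weights (A_4, coords as presented):

  λ_1+ρ ↦ (2, 0, 3, 2);  λ_2+ρ ↦ (1, 9, 2, 1);  λ_3+ρ ↦ (2, 0, 3, 2);  λ_4+ρ ↦ (2, 0, 3, 2);  λ_5+ρ ↦ (7, 3, 0, 3);  λ_6+ρ ↦ (1, 9, 2, 1);  λ_7+ρ ↦ (2, 0, 3, 2);  λ_8+ρ ↦ (1, 9, 2, 1);  λ_9+ρ ↦ (2, 0, 3, 2)

Grouping the 9 weights by Ā_13-representative: 3 linkage classes.

[[1, 3, 4, 7, 9], [2, 6, 8], [5]]


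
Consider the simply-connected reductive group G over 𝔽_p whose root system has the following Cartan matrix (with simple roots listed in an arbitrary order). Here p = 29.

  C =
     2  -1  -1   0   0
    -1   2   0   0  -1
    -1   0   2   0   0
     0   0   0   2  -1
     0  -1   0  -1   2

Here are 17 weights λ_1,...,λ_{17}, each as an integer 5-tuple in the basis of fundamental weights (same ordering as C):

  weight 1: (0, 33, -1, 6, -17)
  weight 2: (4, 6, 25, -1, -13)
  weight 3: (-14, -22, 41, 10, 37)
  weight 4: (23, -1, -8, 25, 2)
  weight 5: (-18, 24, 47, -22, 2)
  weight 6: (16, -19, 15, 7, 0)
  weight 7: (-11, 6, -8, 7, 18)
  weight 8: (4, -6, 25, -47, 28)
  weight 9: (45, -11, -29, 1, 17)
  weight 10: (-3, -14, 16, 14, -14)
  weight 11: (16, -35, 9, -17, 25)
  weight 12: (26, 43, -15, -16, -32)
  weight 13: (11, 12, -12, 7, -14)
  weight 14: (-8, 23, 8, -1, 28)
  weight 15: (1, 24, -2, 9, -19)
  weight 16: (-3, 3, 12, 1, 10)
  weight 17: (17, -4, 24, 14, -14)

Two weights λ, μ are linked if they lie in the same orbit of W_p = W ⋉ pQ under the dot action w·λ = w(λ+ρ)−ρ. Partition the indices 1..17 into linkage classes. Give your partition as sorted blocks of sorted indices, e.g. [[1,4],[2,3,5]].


Root system A_5: the 5×5 matrix C matches after relabeling.

Ā_29 reps of the 17 weights (A_5, coords as presented):

    λ_1+ρ ↦ (5, 13, 1, 3, 7)
    λ_2+ρ ↦ (0, 0, 17, 2, 3)
    λ_3+ρ ↦ (1, 0, 11, 5, 8)
    λ_4+ρ ↦ (0, 0, 17, 2, 3)
    λ_5+ρ ↦ (1, 7, 1, 8, 10)
    λ_6+ρ ↦ (1, 0, 11, 5, 8)
    λ_7+ρ ↦ (3, 7, 2, 3, 9)
    λ_8+ρ ↦ (0, 0, 17, 2, 3)
    λ_9+ρ ↦ (1, 7, 1, 8, 10)
    λ_10+ρ ↦ (2, 2, 11, 2, 11)
    λ_11+ρ ↦ (3, 7, 2, 3, 9)
    λ_12+ρ ↦ (2, 2, 11, 2, 11)
    λ_13+ρ ↦ (1, 0, 11, 5, 8)
    λ_14+ρ ↦ (0, 0, 17, 2, 3)
    λ_15+ρ ↦ (1, 7, 1, 8, 10)
    λ_16+ρ ↦ (2, 2, 11, 2, 11)
    λ_17+ρ ↦ (2, 2, 11, 2, 11)

Grouping the 17 weights by Ā_29-representative: 6 linkage classes.

[[1], [2, 4, 8, 14], [3, 6, 13], [5, 9, 15], [7, 11], [10, 12, 16, 17]]


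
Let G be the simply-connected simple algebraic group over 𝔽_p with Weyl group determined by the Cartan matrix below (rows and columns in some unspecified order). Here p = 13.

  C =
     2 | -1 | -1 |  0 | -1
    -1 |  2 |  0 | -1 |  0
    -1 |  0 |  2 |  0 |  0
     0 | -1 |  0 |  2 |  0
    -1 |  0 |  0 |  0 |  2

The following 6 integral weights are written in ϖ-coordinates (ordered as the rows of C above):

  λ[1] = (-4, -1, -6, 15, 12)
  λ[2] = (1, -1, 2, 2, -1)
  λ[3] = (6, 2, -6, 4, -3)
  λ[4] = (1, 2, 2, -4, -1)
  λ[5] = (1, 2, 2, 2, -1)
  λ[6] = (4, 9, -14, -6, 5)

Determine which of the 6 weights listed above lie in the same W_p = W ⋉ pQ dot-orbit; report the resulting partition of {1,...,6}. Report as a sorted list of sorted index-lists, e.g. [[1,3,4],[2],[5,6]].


C ↔ D_5 under row/col permutation; |W(D_5)| = 1920.

λ_j+ρ reflected into Ā_13 (⟨·,θ^∨⟩≤13); 5-tuples as given:

  1: (3, 0, 2, 0, 0)
  2: (2, 0, 3, 3, 0)
  3: (2, 0, 3, 3, 0)
  4: (2, 0, 3, 3, 0)
  5: (2, 0, 3, 3, 0)
  6: (2, 0, 3, 3, 0)

The 6 indices split into 2 linkage classes (same alcove rep ⇔ same W_13-dot-orbit):

[[1], [2, 3, 4, 5, 6]]


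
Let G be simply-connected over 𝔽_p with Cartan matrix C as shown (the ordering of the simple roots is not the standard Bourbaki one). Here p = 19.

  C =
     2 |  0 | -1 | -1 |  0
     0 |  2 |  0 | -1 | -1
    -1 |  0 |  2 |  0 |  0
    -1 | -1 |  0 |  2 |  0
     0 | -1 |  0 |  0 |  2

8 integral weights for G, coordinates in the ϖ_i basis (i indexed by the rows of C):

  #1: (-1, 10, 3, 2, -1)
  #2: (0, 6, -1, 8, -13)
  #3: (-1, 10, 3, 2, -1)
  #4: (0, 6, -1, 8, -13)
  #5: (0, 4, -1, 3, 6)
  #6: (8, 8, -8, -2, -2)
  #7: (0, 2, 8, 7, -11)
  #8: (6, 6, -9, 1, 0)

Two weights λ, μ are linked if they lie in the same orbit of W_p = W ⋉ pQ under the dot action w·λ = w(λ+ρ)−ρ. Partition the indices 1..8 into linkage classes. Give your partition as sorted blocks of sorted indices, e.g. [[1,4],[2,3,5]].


Dynkin diagram of C (from the 8 off-diagonal −1 entries): A_5.

Ā_19 reps of the 8 weights (A_5, coords as presented):

  [1] (0, 11, 4, 3, 0)
  [2] (1, 5, 0, 4, 7)
  [3] (0, 11, 4, 3, 0)
  [4] (1, 5, 0, 4, 7)
  [5] (1, 5, 0, 4, 7)
  [6] (1, 7, 7, 1, 1)
  [7] (1, 7, 7, 1, 1)
  [8] (1, 7, 7, 1, 1)

The 8 indices split into 3 linkage classes (same alcove rep ⇔ same W_19-dot-orbit):

[[1, 3], [2, 4, 5], [6, 7, 8]]


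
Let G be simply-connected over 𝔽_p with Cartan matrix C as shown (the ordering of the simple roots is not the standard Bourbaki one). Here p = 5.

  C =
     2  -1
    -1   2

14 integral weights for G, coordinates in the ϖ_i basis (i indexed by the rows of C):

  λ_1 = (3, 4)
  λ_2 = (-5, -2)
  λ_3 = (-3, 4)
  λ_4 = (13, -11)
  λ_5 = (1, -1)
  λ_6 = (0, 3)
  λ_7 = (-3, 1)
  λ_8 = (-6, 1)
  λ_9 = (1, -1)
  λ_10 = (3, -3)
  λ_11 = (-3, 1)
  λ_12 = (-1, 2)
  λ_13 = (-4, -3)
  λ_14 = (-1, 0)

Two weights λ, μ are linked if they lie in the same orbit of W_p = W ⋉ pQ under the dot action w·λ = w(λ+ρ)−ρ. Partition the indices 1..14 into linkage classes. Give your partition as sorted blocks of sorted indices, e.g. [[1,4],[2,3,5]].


Dynkin diagram of C (from the 2 off-diagonal −1 entries): A_2.

λ_j+ρ reflected into Ā_5 (⟨·,θ^∨⟩≤5); 2-tuples as given:

  λ_1+ρ ↦ (0, 1)
  λ_2+ρ ↦ (1, 4)
  λ_3+ρ ↦ (2, 3)
  λ_4+ρ ↦ (1, 4)
  λ_5+ρ ↦ (2, 0)
  λ_6+ρ ↦ (1, 4)
  λ_7+ρ ↦ (2, 0)
  λ_8+ρ ↦ (2, 3)
  λ_9+ρ ↦ (2, 0)
  λ_10+ρ ↦ (2, 2)
  λ_11+ρ ↦ (2, 0)
  λ_12+ρ ↦ (0, 3)
  λ_13+ρ ↦ (2, 3)
  λ_14+ρ ↦ (0, 1)

Grouping the 14 weights by Ā_5-representative: 6 linkage classes.

[[1, 14], [2, 4, 6], [3, 8, 13], [5, 7, 9, 11], [10], [12]]


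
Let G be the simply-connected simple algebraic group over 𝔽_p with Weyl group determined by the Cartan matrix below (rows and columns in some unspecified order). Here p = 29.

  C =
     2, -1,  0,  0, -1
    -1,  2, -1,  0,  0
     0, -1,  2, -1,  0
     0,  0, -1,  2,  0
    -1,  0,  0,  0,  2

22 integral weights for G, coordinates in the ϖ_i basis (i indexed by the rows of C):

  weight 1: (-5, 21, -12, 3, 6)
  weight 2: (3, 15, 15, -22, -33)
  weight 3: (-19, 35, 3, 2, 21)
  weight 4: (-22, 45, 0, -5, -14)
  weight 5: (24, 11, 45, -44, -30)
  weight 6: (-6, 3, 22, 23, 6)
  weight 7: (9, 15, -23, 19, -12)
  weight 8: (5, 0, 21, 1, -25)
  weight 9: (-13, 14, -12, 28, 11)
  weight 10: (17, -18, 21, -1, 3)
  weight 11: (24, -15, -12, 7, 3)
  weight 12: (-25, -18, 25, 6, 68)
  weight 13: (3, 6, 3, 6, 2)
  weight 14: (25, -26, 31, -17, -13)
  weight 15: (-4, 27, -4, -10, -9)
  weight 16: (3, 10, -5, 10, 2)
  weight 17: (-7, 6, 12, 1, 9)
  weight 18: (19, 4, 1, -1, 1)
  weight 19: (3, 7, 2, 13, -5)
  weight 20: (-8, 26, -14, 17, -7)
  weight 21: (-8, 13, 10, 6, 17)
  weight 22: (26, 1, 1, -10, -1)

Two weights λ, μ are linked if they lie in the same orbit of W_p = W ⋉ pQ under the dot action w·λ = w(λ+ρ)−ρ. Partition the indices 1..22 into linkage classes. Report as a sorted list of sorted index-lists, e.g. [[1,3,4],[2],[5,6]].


C ↔ A_5 under row/col permutation; |W(A_5)| = 720.

λ_j+ρ reflected into Ā_29 (⟨·,θ^∨⟩≤29); 5-tuples as given:

    λ_1 → (4, 7, 4, 7, 3)
    λ_2 → (8, 5, 9, 3, 3)
    λ_3 → (4, 7, 4, 7, 3)
    λ_4 → (8, 5, 9, 3, 3)
    λ_5 → (0, 8, 3, 14, 4)
    λ_6 → (1, 17, 5, 0, 4)
    λ_7 → (6, 1, 13, 2, 4)
    λ_8 → (1, 17, 5, 0, 4)
    λ_9 → (0, 8, 3, 14, 4)
    λ_10 → (1, 17, 5, 0, 4)
    λ_11 → (0, 8, 3, 14, 4)
    λ_12 → (8, 5, 9, 3, 3)
    λ_13 → (4, 7, 4, 7, 3)
    λ_14 → (8, 5, 9, 3, 3)
    λ_15 → (8, 5, 9, 3, 3)
    λ_16 → (4, 7, 4, 7, 3)
    λ_17 → (6, 1, 13, 2, 4)
    λ_18 → (20, 5, 2, 0, 2)
    λ_19 → (0, 8, 3, 14, 4)
    λ_20 → (6, 1, 13, 2, 4)
    λ_21 → (4, 7, 4, 7, 3)
    λ_22 → (20, 5, 2, 0, 2)

Grouping the 22 weights by Ā_29-representative: 6 linkage classes.

[[1, 3, 13, 16, 21], [2, 4, 12, 14, 15], [5, 9, 11, 19], [6, 8, 10], [7, 17, 20], [18, 22]]


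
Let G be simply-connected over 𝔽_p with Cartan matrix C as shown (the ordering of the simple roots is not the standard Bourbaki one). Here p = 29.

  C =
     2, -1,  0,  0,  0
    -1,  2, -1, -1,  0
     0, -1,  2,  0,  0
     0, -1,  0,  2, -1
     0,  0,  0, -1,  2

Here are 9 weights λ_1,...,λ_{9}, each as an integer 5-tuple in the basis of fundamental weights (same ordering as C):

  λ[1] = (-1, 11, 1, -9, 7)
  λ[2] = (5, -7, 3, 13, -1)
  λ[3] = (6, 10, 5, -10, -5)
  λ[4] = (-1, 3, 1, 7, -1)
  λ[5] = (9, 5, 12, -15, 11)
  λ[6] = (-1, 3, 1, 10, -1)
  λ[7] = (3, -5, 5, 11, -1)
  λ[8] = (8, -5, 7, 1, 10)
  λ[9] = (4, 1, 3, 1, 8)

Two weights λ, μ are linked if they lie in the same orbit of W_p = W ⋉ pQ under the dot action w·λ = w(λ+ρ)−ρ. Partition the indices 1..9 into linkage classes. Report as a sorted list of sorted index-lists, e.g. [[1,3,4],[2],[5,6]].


Cartan matrix: type D_5 (|W|=1920); un-permuting the 5 rows.

W_29-reps of the 9 weights in Ā_29 (same 5-coord order as C):

  [1] (0, 4, 2, 8, 0);  [2] (0, 4, 2, 8, 0);  [3] (5, 2, 4, 2, 9);  [4] (0, 4, 2, 8, 0);  [5] (2, 8, 5, 0, 2);  [6] (0, 4, 2, 8, 0);  [7] (0, 4, 2, 8, 0);  [8] (5, 2, 4, 2, 9);  [9] (5, 2, 4, 2, 9)

These 9 weights hit 3 W_29-dot-orbits; sizes (5, 3, 1):

[[1, 2, 4, 6, 7], [3, 8, 9], [5]]


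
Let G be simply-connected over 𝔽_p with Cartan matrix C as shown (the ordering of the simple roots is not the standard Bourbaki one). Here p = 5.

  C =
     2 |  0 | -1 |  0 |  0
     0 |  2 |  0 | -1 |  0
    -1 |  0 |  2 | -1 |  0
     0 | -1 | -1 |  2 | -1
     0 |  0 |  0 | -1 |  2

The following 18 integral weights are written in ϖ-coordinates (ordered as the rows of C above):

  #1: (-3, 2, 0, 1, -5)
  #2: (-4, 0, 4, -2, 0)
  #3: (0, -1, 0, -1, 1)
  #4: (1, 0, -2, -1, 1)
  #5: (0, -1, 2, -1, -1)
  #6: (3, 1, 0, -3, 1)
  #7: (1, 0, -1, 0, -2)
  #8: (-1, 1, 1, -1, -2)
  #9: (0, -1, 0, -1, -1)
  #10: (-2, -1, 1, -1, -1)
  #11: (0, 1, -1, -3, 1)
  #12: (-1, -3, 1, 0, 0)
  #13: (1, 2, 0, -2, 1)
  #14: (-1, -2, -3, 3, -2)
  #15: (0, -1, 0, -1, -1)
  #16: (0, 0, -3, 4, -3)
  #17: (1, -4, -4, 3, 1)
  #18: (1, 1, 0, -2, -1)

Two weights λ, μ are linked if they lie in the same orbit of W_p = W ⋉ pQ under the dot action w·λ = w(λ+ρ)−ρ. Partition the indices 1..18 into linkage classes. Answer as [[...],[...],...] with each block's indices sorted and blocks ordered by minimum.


Type D_5, rank 5, |W|=1920; reorder rows/cols to standard.

W_5-reps of the 18 weights in Ā_5 (same 5-coord order as C):

    λ_1+ρ ↦ (1, 0, 0, 1, 1)
    λ_2+ρ ↦ (2, 0, 1, 0, 0)
    λ_3+ρ ↦ (1, 0, 1, 0, 2)
    λ_4+ρ ↦ (1, 0, 0, 1, 1)
    λ_5+ρ ↦ (1, 0, 1, 0, 0)
    λ_6+ρ ↦ (2, 0, 1, 0, 0)
    λ_7+ρ ↦ (2, 1, 0, 0, 1)
    λ_8+ρ ↦ (0, 1, 1, 1, 0)
    λ_9+ρ ↦ (1, 0, 1, 0, 0)
    λ_10+ρ ↦ (1, 0, 1, 0, 0)
    λ_11+ρ ↦ (1, 0, 1, 0, 0)
    λ_12+ρ ↦ (0, 1, 1, 1, 0)
    λ_13+ρ ↦ (0, 1, 1, 1, 0)
    λ_14+ρ ↦ (2, 1, 0, 0, 1)
    λ_15+ρ ↦ (1, 0, 1, 0, 0)
    λ_16+ρ ↦ (1, 0, 0, 1, 1)
    λ_17+ρ ↦ (0, 1, 1, 1, 0)
    λ_18+ρ ↦ (2, 1, 0, 0, 1)

The 18 indices split into 6 linkage classes (same alcove rep ⇔ same W_5-dot-orbit):

[[1, 4, 16], [2, 6], [3], [5, 9, 10, 11, 15], [7, 14, 18], [8, 12, 13, 17]]


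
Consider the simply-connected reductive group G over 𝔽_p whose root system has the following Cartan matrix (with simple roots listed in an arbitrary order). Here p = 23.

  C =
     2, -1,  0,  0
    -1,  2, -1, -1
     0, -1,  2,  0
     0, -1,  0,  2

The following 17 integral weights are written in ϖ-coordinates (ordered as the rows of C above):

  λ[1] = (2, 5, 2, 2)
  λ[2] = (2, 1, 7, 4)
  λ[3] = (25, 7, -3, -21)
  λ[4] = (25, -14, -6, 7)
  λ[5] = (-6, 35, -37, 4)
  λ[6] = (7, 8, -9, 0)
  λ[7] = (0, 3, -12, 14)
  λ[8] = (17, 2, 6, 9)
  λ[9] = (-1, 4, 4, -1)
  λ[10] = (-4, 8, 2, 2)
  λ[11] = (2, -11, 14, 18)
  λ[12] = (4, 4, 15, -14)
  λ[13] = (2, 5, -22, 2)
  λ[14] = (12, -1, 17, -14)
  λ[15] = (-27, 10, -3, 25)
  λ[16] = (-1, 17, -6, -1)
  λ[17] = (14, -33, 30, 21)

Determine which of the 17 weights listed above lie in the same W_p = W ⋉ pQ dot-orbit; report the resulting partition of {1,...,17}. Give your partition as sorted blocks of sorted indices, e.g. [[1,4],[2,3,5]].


C ↔ D_4 under row/col permutation; |W(D_4)| = 192.

Ā_23 reps of the 17 weights (D_4, coords as presented):

  λ_1 → (3, 6, 3, 3) · λ_2 → (3, 2, 8, 5) · λ_3 → (3, 6, 3, 3) · λ_4 → (3, 2, 8, 5) · λ_5 → (0, 5, 5, 0) · λ_6 → (8, 1, 8, 1) · λ_7 → (6, 1, 4, 8) · λ_8 → (3, 2, 8, 5) · λ_9 → (0, 5, 5, 0) · λ_10 → (3, 6, 3, 3) · λ_11 → (6, 1, 4, 8) · λ_12 → (3, 2, 8, 5) · λ_13 → (3, 6, 3, 3) · λ_14 → (0, 5, 5, 0) · λ_15 → (3, 6, 3, 3) · λ_16 → (0, 5, 5, 0) · λ_17 → (8, 1, 8, 1)

Partition of {1..17} into 5 W_23-dot-orbits:

[[1, 3, 10, 13, 15], [2, 4, 8, 12], [5, 9, 14, 16], [6, 17], [7, 11]]


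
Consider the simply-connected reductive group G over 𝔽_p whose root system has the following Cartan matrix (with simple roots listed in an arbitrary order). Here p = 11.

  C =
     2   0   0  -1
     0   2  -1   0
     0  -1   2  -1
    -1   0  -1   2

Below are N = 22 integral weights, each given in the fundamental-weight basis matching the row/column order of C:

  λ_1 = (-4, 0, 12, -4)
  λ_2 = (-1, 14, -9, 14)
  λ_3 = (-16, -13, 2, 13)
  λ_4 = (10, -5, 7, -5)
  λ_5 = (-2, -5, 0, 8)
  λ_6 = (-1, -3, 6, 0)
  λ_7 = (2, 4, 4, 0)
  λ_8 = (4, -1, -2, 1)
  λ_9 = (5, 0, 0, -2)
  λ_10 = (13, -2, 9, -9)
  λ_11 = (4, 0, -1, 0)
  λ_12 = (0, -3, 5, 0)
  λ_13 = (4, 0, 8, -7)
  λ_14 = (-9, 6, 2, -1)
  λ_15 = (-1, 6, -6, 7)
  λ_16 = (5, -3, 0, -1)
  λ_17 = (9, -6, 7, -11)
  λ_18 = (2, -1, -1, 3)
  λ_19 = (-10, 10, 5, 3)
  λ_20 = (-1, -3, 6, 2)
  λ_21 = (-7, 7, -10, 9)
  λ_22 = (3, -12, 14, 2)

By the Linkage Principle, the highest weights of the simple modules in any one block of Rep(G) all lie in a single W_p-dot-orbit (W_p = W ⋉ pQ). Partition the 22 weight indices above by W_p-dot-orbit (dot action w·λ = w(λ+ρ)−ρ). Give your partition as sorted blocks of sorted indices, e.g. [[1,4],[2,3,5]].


Dynkin diagram of C (from the 6 off-diagonal −1 entries): A_4.

Alcove-folded reps (p=11, 22 weights, presented ϖ-order):

  λ_1 → (0, 2, 5, 3) · λ_2 → (3, 0, 0, 4) · λ_3 → (1, 1, 3, 5) · λ_4 → (3, 0, 0, 4) · λ_5 → (1, 1, 3, 5) · λ_6 → (0, 2, 5, 1) · λ_7 → (0, 2, 5, 1) · λ_8 → (5, 1, 0, 1) · λ_9 → (5, 1, 0, 1) · λ_10 → (1, 1, 3, 5) · λ_11 → (5, 1, 0, 1) · λ_12 → (1, 2, 4, 1) · λ_13 → (1, 1, 3, 5) · λ_14 → (0, 2, 5, 3) · λ_15 → (0, 2, 5, 3) · λ_16 → (5, 1, 0, 1) · λ_17 → (0, 2, 5, 3) · λ_18 → (3, 0, 0, 4) · λ_19 → (5, 1, 0, 1) · λ_20 → (0, 2, 5, 3) · λ_21 → (1, 1, 3, 5) · λ_22 → (3, 0, 0, 4)

6 distinct reps among the 22 weights ⇒ 6 W_11-linkage classes:

[[1, 14, 15, 17, 20], [2, 4, 18, 22], [3, 5, 10, 13, 21], [6, 7], [8, 9, 11, 16, 19], [12]]


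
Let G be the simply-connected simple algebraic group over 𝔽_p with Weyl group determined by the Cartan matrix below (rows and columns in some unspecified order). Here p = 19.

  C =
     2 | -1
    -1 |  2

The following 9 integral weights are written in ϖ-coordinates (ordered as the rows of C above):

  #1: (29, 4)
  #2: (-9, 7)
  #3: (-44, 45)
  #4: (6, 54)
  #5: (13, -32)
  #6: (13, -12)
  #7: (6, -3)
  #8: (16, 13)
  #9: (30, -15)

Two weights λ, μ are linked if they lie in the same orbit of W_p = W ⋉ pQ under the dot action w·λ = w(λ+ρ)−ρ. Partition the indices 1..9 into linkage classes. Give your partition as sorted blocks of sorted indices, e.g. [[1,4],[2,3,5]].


Root system A_2: the 2×2 matrix C matches after relabeling.

λ_j+ρ reflected into Ā_19 (⟨·,θ^∨⟩≤19); 2-tuples as given:

  1: (3, 11)
  2: (8, 0)
  3: (3, 11)
  4: (5, 2)
  5: (5, 2)
  6: (3, 11)
  7: (5, 2)
  8: (5, 2)
  9: (5, 2)

Partition of {1..9} into 3 W_19-dot-orbits:

[[1, 3, 6], [2], [4, 5, 7, 8, 9]]


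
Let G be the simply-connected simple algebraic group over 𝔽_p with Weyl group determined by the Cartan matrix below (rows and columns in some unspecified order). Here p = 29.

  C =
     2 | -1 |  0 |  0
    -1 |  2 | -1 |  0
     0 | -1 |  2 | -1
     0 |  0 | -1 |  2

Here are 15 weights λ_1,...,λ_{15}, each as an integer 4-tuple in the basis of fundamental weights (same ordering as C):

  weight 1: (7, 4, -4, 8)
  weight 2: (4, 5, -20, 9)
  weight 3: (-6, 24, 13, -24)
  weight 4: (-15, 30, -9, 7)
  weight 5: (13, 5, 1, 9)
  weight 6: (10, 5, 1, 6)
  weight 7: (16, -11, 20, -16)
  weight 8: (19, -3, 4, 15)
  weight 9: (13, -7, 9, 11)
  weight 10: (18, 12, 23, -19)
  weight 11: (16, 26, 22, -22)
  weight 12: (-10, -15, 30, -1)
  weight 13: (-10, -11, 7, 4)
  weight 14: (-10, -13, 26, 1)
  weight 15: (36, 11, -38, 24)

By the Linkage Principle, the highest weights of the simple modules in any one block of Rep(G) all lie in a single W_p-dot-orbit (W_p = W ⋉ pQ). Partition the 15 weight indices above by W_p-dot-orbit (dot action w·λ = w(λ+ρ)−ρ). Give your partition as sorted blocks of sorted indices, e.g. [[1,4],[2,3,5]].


Dynkin diagram of C (from the 6 off-diagonal −1 entries): A_4.

Each λ_j+ρ reduced to Ā_29; 4-tuples below use C's row order:

  λ_1 → (8, 2, 3, 6) · λ_2 → (8, 2, 3, 6) · λ_3 → (5, 6, 9, 4) · λ_4 → (12, 9, 6, 2) · λ_5 → (11, 6, 2, 7) · λ_6 → (11, 6, 2, 7) · λ_7 → (7, 6, 4, 11) · λ_8 → (8, 2, 3, 6) · λ_9 → (7, 6, 4, 11) · λ_10 → (8, 2, 3, 6) · λ_11 → (12, 9, 6, 2) · λ_12 → (12, 9, 6, 2) · λ_13 → (8, 2, 3, 6) · λ_14 → (12, 9, 6, 2) · λ_15 → (8, 9, 8, 0)

Grouping the 15 weights by Ā_29-representative: 6 linkage classes.

[[1, 2, 8, 10, 13], [3], [4, 11, 12, 14], [5, 6], [7, 9], [15]]


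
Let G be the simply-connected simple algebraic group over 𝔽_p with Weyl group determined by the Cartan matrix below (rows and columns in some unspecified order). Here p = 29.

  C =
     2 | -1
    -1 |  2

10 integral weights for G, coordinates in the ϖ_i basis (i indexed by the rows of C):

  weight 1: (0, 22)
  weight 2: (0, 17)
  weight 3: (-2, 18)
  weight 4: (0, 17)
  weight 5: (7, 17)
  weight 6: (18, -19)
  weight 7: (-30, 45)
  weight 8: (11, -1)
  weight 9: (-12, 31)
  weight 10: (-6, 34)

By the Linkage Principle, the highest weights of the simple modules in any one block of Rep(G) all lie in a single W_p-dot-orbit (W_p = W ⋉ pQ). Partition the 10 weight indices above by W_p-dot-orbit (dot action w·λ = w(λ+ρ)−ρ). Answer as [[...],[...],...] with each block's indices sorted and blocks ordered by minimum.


Dynkin diagram of C (from the 2 off-diagonal −1 entries): A_2.

Each λ_j+ρ reduced to Ā_29; 2-tuples below use C's row order:

  λ_1+ρ ↦ (1, 23) · λ_2+ρ ↦ (1, 18) · λ_3+ρ ↦ (1, 18) · λ_4+ρ ↦ (1, 18) · λ_5+ρ ↦ (8, 18) · λ_6+ρ ↦ (1, 18) · λ_7+ρ ↦ (12, 0) · λ_8+ρ ↦ (12, 0) · λ_9+ρ ↦ (8, 18) · λ_10+ρ ↦ (1, 23)

The 10 indices split into 4 linkage classes (same alcove rep ⇔ same W_29-dot-orbit):

[[1, 10], [2, 3, 4, 6], [5, 9], [7, 8]]


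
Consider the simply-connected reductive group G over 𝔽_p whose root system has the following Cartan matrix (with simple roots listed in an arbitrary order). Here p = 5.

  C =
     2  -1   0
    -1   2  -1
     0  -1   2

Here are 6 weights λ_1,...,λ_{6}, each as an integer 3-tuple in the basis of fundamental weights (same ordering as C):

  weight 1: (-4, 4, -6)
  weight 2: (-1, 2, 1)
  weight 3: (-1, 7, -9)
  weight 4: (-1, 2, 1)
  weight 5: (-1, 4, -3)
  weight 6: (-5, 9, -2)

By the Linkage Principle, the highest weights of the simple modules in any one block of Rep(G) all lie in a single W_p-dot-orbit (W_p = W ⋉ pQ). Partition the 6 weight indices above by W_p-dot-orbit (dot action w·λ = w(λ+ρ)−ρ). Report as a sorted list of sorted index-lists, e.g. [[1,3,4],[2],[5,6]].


Type A_3, rank 3, |W|=24; reorder rows/cols to standard.

λ_j+ρ reflected into Ā_5 (⟨·,θ^∨⟩≤5); 3-tuples as given:

    λ_1 → (0, 3, 2)
    λ_2 → (0, 3, 2)
    λ_3 → (0, 3, 2)
    λ_4 → (0, 3, 2)
    λ_5 → (0, 3, 2)
    λ_6 → (1, 0, 4)

2 distinct reps among the 6 weights ⇒ 2 W_5-linkage classes:

[[1, 2, 3, 4, 5], [6]]


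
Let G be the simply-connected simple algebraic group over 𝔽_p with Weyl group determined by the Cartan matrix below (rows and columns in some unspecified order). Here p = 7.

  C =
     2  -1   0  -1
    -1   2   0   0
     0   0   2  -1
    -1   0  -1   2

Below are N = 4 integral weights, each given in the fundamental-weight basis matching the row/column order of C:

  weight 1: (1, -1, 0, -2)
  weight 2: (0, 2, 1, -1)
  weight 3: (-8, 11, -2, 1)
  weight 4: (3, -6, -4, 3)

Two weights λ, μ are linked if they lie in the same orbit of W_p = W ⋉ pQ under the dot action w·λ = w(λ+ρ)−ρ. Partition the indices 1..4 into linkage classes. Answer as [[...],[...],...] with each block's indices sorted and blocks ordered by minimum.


C ↔ A_4 under row/col permutation; |W(A_4)| = 120.

W_7-reps of the 4 weights in Ā_7 (same 4-coord order as C):

    [1] (1, 0, 0, 1)
    [2] (1, 3, 2, 0)
    [3] (1, 0, 0, 1)
    [4] (1, 3, 2, 0)

Grouping the 4 weights by Ā_7-representative: 2 linkage classes.

[[1, 3], [2, 4]]


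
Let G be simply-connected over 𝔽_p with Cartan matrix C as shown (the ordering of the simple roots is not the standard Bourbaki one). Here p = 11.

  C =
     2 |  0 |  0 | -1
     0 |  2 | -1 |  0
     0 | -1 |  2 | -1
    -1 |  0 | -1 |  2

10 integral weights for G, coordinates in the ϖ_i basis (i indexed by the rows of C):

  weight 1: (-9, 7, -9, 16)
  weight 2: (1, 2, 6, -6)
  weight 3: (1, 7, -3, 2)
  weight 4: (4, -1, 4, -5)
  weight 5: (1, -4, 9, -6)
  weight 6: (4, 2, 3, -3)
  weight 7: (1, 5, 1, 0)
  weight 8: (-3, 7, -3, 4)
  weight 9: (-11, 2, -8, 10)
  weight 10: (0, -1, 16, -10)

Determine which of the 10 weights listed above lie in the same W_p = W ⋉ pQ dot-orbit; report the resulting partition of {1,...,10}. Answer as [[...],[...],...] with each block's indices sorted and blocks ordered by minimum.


Cartan matrix: type A_4 (|W|=120); un-permuting the 4 rows.

Alcove-folded reps (p=11, 10 weights, presented ϖ-order):

  [1] (2, 6, 2, 1)
  [2] (3, 3, 2, 2)
  [3] (2, 6, 2, 1)
  [4] (1, 0, 1, 4)
  [5] (3, 3, 2, 2)
  [6] (3, 3, 2, 2)
  [7] (2, 6, 2, 1)
  [8] (2, 6, 2, 1)
  [9] (4, 1, 3, 3)
  [10] (2, 6, 2, 1)

Partition of {1..10} into 4 W_11-dot-orbits:

[[1, 3, 7, 8, 10], [2, 5, 6], [4], [9]]


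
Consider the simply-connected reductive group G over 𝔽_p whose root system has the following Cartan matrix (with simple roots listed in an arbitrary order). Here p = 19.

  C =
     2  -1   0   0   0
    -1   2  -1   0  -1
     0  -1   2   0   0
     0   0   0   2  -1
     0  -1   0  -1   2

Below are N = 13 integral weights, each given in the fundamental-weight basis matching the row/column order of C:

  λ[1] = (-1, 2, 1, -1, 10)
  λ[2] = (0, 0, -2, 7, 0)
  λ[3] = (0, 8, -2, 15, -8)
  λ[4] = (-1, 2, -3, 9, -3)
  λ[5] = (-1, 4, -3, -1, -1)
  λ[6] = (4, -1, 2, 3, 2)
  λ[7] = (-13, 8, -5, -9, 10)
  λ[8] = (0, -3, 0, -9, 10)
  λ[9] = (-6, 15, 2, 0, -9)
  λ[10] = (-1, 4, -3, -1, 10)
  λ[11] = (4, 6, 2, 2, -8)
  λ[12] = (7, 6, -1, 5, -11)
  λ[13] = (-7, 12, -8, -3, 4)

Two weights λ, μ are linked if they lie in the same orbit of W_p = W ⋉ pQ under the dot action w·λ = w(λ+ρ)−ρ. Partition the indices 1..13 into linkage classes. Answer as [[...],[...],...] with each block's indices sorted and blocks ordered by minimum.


D_5 Cartan matrix, 5 simple roots permuted; ρ=(1,1,1,1,1).

Folding the 13 weights λ_j+ρ into Ā_19 (reps in the given 5-coord order):

    λ_1 → (0, 3, 2, 0, 0)
    λ_2 → (1, 0, 1, 8, 1)
    λ_3 → (1, 0, 1, 8, 1)
    λ_4 → (1, 0, 1, 8, 1)
    λ_5 → (0, 3, 2, 0, 0)
    λ_6 → (5, 0, 3, 4, 3)
    λ_7 → (5, 0, 3, 4, 3)
    λ_8 → (1, 0, 1, 8, 1)
    λ_9 → (5, 0, 3, 4, 3)
    λ_10 → (0, 3, 2, 0, 0)
    λ_11 → (5, 0, 3, 4, 3)
    λ_12 → (5, 0, 3, 4, 3)
    λ_13 → (6, 0, 7, 2, 1)

The 13 indices split into 4 linkage classes (same alcove rep ⇔ same W_19-dot-orbit):

[[1, 5, 10], [2, 3, 4, 8], [6, 7, 9, 11, 12], [13]]


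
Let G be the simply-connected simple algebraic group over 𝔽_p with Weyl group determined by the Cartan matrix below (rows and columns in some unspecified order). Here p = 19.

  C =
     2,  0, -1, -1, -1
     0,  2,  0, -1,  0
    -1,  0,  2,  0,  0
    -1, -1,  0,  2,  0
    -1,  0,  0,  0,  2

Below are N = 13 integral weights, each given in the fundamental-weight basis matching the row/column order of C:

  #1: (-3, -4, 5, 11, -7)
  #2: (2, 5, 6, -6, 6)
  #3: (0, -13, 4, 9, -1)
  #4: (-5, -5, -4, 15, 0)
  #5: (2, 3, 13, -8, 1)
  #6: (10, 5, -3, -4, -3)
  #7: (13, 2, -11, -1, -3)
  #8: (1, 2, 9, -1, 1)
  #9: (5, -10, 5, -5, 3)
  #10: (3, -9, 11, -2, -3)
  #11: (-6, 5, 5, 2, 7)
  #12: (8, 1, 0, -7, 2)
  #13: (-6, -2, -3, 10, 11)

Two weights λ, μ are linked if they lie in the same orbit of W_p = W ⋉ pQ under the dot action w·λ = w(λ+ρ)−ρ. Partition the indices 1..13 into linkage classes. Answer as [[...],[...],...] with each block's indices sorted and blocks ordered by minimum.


Root system D_5: the 5×5 matrix C matches after relabeling.

W_19-reps of the 13 weights in Ā_19 (same 5-coord order as C):

  [1] (4, 3, 2, 1, 2)
  [2] (2, 1, 5, 1, 5)
  [3] (0, 10, 4, 1, 1)
  [4] (3, 4, 1, 2, 3)
  [5] (2, 3, 10, 0, 2)
  [6] (4, 3, 2, 1, 2)
  [7] (2, 3, 10, 0, 2)
  [8] (2, 3, 10, 0, 2)
  [9] (3, 4, 1, 2, 3)
  [10] (2, 1, 5, 1, 5)
  [11] (3, 4, 1, 2, 3)
  [12] (3, 4, 1, 2, 3)
  [13] (2, 1, 5, 1, 5)

Grouping the 13 weights by Ā_19-representative: 5 linkage classes.

[[1, 6], [2, 10, 13], [3], [4, 9, 11, 12], [5, 7, 8]]
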